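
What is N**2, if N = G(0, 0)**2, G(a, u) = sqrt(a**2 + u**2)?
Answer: 0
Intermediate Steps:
N = 0 (N = (sqrt(0**2 + 0**2))**2 = (sqrt(0 + 0))**2 = (sqrt(0))**2 = 0**2 = 0)
N**2 = 0**2 = 0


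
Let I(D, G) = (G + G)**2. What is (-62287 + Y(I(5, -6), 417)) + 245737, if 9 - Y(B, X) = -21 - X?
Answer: 183897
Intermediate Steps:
I(D, G) = 4*G**2 (I(D, G) = (2*G)**2 = 4*G**2)
Y(B, X) = 30 + X (Y(B, X) = 9 - (-21 - X) = 9 + (21 + X) = 30 + X)
(-62287 + Y(I(5, -6), 417)) + 245737 = (-62287 + (30 + 417)) + 245737 = (-62287 + 447) + 245737 = -61840 + 245737 = 183897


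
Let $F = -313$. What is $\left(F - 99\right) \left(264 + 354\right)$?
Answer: $-254616$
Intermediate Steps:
$\left(F - 99\right) \left(264 + 354\right) = \left(-313 - 99\right) \left(264 + 354\right) = \left(-412\right) 618 = -254616$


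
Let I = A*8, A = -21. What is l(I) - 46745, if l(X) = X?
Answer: -46913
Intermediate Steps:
I = -168 (I = -21*8 = -168)
l(I) - 46745 = -168 - 46745 = -46913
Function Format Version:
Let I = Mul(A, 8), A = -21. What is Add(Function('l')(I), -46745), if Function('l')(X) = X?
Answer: -46913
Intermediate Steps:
I = -168 (I = Mul(-21, 8) = -168)
Add(Function('l')(I), -46745) = Add(-168, -46745) = -46913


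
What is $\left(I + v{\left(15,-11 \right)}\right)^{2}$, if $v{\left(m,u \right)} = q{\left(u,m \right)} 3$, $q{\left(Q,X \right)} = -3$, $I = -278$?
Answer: $82369$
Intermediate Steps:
$v{\left(m,u \right)} = -9$ ($v{\left(m,u \right)} = \left(-3\right) 3 = -9$)
$\left(I + v{\left(15,-11 \right)}\right)^{2} = \left(-278 - 9\right)^{2} = \left(-287\right)^{2} = 82369$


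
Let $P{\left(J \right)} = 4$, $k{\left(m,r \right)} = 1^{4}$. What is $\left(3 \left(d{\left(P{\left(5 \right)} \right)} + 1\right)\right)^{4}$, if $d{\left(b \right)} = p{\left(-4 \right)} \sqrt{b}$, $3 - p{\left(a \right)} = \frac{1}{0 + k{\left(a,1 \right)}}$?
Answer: $50625$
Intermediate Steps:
$k{\left(m,r \right)} = 1$
$p{\left(a \right)} = 2$ ($p{\left(a \right)} = 3 - \frac{1}{0 + 1} = 3 - 1^{-1} = 3 - 1 = 2$)
$d{\left(b \right)} = 2 \sqrt{b}$
$\left(3 \left(d{\left(P{\left(5 \right)} \right)} + 1\right)\right)^{4} = \left(3 \left(2 \sqrt{4} + 1\right)\right)^{4} = \left(3 \left(2 \cdot 2 + 1\right)\right)^{4} = \left(3 \left(4 + 1\right)\right)^{4} = \left(3 \cdot 5\right)^{4} = 15^{4} = 50625$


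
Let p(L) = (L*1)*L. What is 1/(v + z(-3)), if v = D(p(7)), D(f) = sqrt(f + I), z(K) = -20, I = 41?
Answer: -2/31 - 3*sqrt(10)/310 ≈ -0.095119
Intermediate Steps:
p(L) = L**2 (p(L) = L*L = L**2)
D(f) = sqrt(41 + f) (D(f) = sqrt(f + 41) = sqrt(41 + f))
v = 3*sqrt(10) (v = sqrt(41 + 7**2) = sqrt(41 + 49) = sqrt(90) = 3*sqrt(10) ≈ 9.4868)
1/(v + z(-3)) = 1/(3*sqrt(10) - 20) = 1/(-20 + 3*sqrt(10))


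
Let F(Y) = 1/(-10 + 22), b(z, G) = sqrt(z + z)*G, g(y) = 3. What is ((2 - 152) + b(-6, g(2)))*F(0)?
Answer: -25/2 + I*sqrt(3)/2 ≈ -12.5 + 0.86602*I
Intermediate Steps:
b(z, G) = G*sqrt(2)*sqrt(z) (b(z, G) = sqrt(2*z)*G = (sqrt(2)*sqrt(z))*G = G*sqrt(2)*sqrt(z))
F(Y) = 1/12
((2 - 152) + b(-6, g(2)))*F(0) = ((2 - 152) + 3*sqrt(2)*sqrt(-6))*(1/12) = (-150 + 3*sqrt(2)*(I*sqrt(6)))*(1/12) = (-150 + 6*I*sqrt(3))*(1/12) = -25/2 + I*sqrt(3)/2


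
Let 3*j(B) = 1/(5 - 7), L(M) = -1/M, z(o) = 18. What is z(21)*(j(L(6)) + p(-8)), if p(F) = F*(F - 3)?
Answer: 1581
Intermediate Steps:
p(F) = F*(-3 + F)
j(B) = -⅙ (j(B) = 1/(3*(5 - 7)) = (⅓)/(-2) = (⅓)*(-½) = -⅙)
z(21)*(j(L(6)) + p(-8)) = 18*(-⅙ - 8*(-3 - 8)) = 18*(-⅙ - 8*(-11)) = 18*(-⅙ + 88) = 18*(527/6) = 1581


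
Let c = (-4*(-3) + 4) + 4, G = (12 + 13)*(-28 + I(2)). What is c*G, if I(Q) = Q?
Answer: -13000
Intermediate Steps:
G = -650 (G = (12 + 13)*(-28 + 2) = 25*(-26) = -650)
c = 20 (c = (12 + 4) + 4 = 16 + 4 = 20)
c*G = 20*(-650) = -13000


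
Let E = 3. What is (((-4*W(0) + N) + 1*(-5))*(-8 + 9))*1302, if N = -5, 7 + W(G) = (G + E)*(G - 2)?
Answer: 54684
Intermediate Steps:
W(G) = -7 + (-2 + G)*(3 + G) (W(G) = -7 + (G + 3)*(G - 2) = -7 + (3 + G)*(-2 + G) = -7 + (-2 + G)*(3 + G))
(((-4*W(0) + N) + 1*(-5))*(-8 + 9))*1302 = (((-4*(-13 + 0 + 0**2) - 5) + 1*(-5))*(-8 + 9))*1302 = (((-4*(-13 + 0 + 0) - 5) - 5)*1)*1302 = (((-4*(-13) - 5) - 5)*1)*1302 = (((52 - 5) - 5)*1)*1302 = ((47 - 5)*1)*1302 = (42*1)*1302 = 42*1302 = 54684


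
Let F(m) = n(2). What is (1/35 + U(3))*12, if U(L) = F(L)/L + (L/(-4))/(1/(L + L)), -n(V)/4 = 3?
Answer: -3558/35 ≈ -101.66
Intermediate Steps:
n(V) = -12 (n(V) = -4*3 = -12)
F(m) = -12
U(L) = -12/L - L**2/2 (U(L) = -12/L + (L/(-4))/(1/(L + L)) = -12/L + (L*(-1/4))/(1/(2*L)) = -12/L + (-L/4)/((1/(2*L))) = -12/L + (-L/4)*(2*L) = -12/L - L**2/2)
(1/35 + U(3))*12 = (1/35 + (1/2)*(-24 - 1*3**3)/3)*12 = (1/35 + (1/2)*(1/3)*(-24 - 1*27))*12 = (1/35 + (1/2)*(1/3)*(-24 - 27))*12 = (1/35 + (1/2)*(1/3)*(-51))*12 = (1/35 - 17/2)*12 = -593/70*12 = -3558/35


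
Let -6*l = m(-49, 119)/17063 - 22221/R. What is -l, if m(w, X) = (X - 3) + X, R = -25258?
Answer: 385092553/2585863524 ≈ 0.14892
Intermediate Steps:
m(w, X) = -3 + 2*X (m(w, X) = (-3 + X) + X = -3 + 2*X)
l = -385092553/2585863524 (l = -((-3 + 2*119)/17063 - 22221/(-25258))/6 = -((-3 + 238)*(1/17063) - 22221*(-1/25258))/6 = -(235*(1/17063) + 22221/25258)/6 = -(235/17063 + 22221/25258)/6 = -⅙*385092553/430977254 = -385092553/2585863524 ≈ -0.14892)
-l = -1*(-385092553/2585863524) = 385092553/2585863524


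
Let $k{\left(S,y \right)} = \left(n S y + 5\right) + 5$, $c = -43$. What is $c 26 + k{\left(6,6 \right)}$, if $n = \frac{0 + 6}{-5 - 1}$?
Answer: $-1144$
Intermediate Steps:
$n = -1$ ($n = \frac{6}{-6} = 6 \left(- \frac{1}{6}\right) = -1$)
$k{\left(S,y \right)} = 10 - S y$ ($k{\left(S,y \right)} = \left(- S y + 5\right) + 5 = \left(5 - S y\right) + 5 = 10 - S y$)
$c 26 + k{\left(6,6 \right)} = \left(-43\right) 26 + \left(10 - 6 \cdot 6\right) = -1118 + \left(10 - 36\right) = -1118 - 26 = -1144$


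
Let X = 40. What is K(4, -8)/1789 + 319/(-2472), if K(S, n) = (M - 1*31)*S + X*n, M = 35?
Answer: -1322179/4422408 ≈ -0.29897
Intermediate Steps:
K(S, n) = 4*S + 40*n (K(S, n) = (35 - 1*31)*S + 40*n = (35 - 31)*S + 40*n = 4*S + 40*n)
K(4, -8)/1789 + 319/(-2472) = (4*4 + 40*(-8))/1789 + 319/(-2472) = (16 - 320)*(1/1789) + 319*(-1/2472) = -304*1/1789 - 319/2472 = -304/1789 - 319/2472 = -1322179/4422408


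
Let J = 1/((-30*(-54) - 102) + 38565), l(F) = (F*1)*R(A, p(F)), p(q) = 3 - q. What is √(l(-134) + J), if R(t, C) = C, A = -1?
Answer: 11*I*√243758872299/40083 ≈ 135.49*I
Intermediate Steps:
l(F) = F*(3 - F) (l(F) = (F*1)*(3 - F) = F*(3 - F))
J = 1/40083 (J = 1/((1620 - 102) + 38565) = 1/(1518 + 38565) = 1/40083 ≈ 2.4948e-5)
√(l(-134) + J) = √(-134*(3 - 1*(-134)) + 1/40083) = √(-134*(3 + 134) + 1/40083) = √(-134*137 + 1/40083) = √(-18358 + 1/40083) = √(-735843713/40083) = 11*I*√243758872299/40083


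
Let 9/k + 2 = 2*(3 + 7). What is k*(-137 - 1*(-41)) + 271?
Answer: 223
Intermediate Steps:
k = 1/2 (k = 9/(-2 + 2*(3 + 7)) = 9/(-2 + 2*10) = 9/(-2 + 20) = 9/18 = 9*(1/18) = 1/2 ≈ 0.50000)
k*(-137 - 1*(-41)) + 271 = (-137 - 1*(-41))/2 + 271 = (-137 + 41)/2 + 271 = (1/2)*(-96) + 271 = -48 + 271 = 223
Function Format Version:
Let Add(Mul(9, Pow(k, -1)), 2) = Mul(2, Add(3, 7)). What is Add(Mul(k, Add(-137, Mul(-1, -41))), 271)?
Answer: 223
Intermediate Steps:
k = Rational(1, 2) (k = Mul(9, Pow(Add(-2, Mul(2, Add(3, 7))), -1)) = Mul(9, Pow(Add(-2, Mul(2, 10)), -1)) = Mul(9, Pow(Add(-2, 20), -1)) = Mul(9, Pow(18, -1)) = Mul(9, Rational(1, 18)) = Rational(1, 2) ≈ 0.50000)
Add(Mul(k, Add(-137, Mul(-1, -41))), 271) = Add(Mul(Rational(1, 2), Add(-137, Mul(-1, -41))), 271) = Add(Mul(Rational(1, 2), Add(-137, 41)), 271) = Add(Mul(Rational(1, 2), -96), 271) = Add(-48, 271) = 223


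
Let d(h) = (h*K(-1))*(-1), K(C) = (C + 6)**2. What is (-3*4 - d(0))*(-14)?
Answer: 168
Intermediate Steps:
K(C) = (6 + C)**2
d(h) = -25*h (d(h) = (h*(6 - 1)**2)*(-1) = (h*5**2)*(-1) = (h*25)*(-1) = (25*h)*(-1) = -25*h)
(-3*4 - d(0))*(-14) = (-3*4 - (-25)*0)*(-14) = (-12 - 1*0)*(-14) = (-12 + 0)*(-14) = -12*(-14) = 168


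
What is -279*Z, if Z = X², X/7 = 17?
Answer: -3950919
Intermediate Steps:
X = 119 (X = 7*17 = 119)
Z = 14161 (Z = 119² = 14161)
-279*Z = -279*14161 = -3950919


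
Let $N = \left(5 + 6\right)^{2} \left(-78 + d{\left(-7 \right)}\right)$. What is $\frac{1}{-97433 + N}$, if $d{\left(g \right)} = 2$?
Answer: $- \frac{1}{106629} \approx -9.3783 \cdot 10^{-6}$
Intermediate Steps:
$N = -9196$ ($N = \left(5 + 6\right)^{2} \left(-78 + 2\right) = 11^{2} \left(-76\right) = 121 \left(-76\right) = -9196$)
$\frac{1}{-97433 + N} = \frac{1}{-97433 - 9196} = \frac{1}{-106629} = - \frac{1}{106629}$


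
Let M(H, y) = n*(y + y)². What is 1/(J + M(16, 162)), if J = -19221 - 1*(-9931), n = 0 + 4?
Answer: 1/410614 ≈ 2.4354e-6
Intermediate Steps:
n = 4
J = -9290 (J = -19221 + 9931 = -9290)
M(H, y) = 16*y² (M(H, y) = 4*(y + y)² = 4*(2*y)² = 4*(4*y²) = 16*y²)
1/(J + M(16, 162)) = 1/(-9290 + 16*162²) = 1/(-9290 + 16*26244) = 1/(-9290 + 419904) = 1/410614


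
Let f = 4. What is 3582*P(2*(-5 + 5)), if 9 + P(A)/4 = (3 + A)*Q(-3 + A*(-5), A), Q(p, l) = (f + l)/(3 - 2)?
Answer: 42984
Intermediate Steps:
Q(p, l) = 4 + l (Q(p, l) = (4 + l)/(3 - 2) = (4 + l)/1 = (4 + l)*1 = 4 + l)
P(A) = -36 + 4*(3 + A)*(4 + A) (P(A) = -36 + 4*((3 + A)*(4 + A)) = -36 + 4*(3 + A)*(4 + A))
3582*P(2*(-5 + 5)) = 3582*(12 + 4*(2*(-5 + 5))² + 28*(2*(-5 + 5))) = 3582*(12 + 4*(2*0)² + 28*(2*0)) = 3582*(12 + 4*0² + 28*0) = 3582*(12 + 4*0 + 0) = 3582*(12 + 0 + 0) = 3582*12 = 42984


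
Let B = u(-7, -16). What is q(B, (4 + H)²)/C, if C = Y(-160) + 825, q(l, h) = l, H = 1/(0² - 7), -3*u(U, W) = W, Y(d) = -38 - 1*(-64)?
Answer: 16/2553 ≈ 0.0062671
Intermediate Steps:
Y(d) = 26 (Y(d) = -38 + 64 = 26)
u(U, W) = -W/3
H = -⅐ (H = 1/(0 - 7) = 1/(-7) = -⅐ ≈ -0.14286)
B = 16/3 (B = -⅓*(-16) = 16/3 ≈ 5.3333)
C = 851 (C = 26 + 825 = 851)
q(B, (4 + H)²)/C = (16/3)/851 = (16/3)*(1/851) = 16/2553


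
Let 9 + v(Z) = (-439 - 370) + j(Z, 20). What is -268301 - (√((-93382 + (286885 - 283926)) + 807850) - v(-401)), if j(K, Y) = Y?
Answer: -269099 - √717427 ≈ -2.6995e+5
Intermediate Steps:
v(Z) = -798 (v(Z) = -9 + ((-439 - 370) + 20) = -9 + (-809 + 20) = -9 - 789 = -798)
-268301 - (√((-93382 + (286885 - 283926)) + 807850) - v(-401)) = -268301 - (√((-93382 + (286885 - 283926)) + 807850) - 1*(-798)) = -268301 - (√((-93382 + 2959) + 807850) + 798) = -268301 - (√(-90423 + 807850) + 798) = -268301 - (√717427 + 798) = -268301 - (798 + √717427) = -268301 + (-798 - √717427) = -269099 - √717427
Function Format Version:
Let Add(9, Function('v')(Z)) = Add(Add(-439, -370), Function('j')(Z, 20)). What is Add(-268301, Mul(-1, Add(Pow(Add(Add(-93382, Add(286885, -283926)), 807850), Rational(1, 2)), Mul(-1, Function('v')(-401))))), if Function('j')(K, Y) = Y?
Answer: Add(-269099, Mul(-1, Pow(717427, Rational(1, 2)))) ≈ -2.6995e+5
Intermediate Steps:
Function('v')(Z) = -798 (Function('v')(Z) = Add(-9, Add(Add(-439, -370), 20)) = Add(-9, Add(-809, 20)) = Add(-9, -789) = -798)
Add(-268301, Mul(-1, Add(Pow(Add(Add(-93382, Add(286885, -283926)), 807850), Rational(1, 2)), Mul(-1, Function('v')(-401))))) = Add(-268301, Mul(-1, Add(Pow(Add(Add(-93382, Add(286885, -283926)), 807850), Rational(1, 2)), Mul(-1, -798)))) = Add(-268301, Mul(-1, Add(Pow(Add(Add(-93382, 2959), 807850), Rational(1, 2)), 798))) = Add(-268301, Mul(-1, Add(Pow(Add(-90423, 807850), Rational(1, 2)), 798))) = Add(-268301, Mul(-1, Add(Pow(717427, Rational(1, 2)), 798))) = Add(-268301, Mul(-1, Add(798, Pow(717427, Rational(1, 2))))) = Add(-268301, Add(-798, Mul(-1, Pow(717427, Rational(1, 2))))) = Add(-269099, Mul(-1, Pow(717427, Rational(1, 2))))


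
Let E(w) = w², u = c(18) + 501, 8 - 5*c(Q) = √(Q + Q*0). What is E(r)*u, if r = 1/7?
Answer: 359/35 - 3*√2/245 ≈ 10.240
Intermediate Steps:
c(Q) = 8/5 - √Q/5 (c(Q) = 8/5 - √(Q + Q*0)/5 = 8/5 - √(Q + 0)/5 = 8/5 - √Q/5)
r = ⅐ (r = 1*(⅐) = ⅐ ≈ 0.14286)
u = 2513/5 - 3*√2/5 (u = (8/5 - 3*√2/5) + 501 = 2513/5 - 3*√2/5 ≈ 501.75)
E(r)*u = (⅐)²*(2513/5 - 3*√2/5) = (2513/5 - 3*√2/5)/49 = 359/35 - 3*√2/245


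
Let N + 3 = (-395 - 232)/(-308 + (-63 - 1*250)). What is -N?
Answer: 412/207 ≈ 1.9903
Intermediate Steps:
N = -412/207 (N = -3 + (-395 - 232)/(-308 + (-63 - 1*250)) = -3 - 627/(-308 + (-63 - 250)) = -3 - 627/(-308 - 313) = -3 - 627/(-621) = -3 - 627*(-1/621) = -3 + 209/207 = -412/207 ≈ -1.9903)
-N = -1*(-412/207) = 412/207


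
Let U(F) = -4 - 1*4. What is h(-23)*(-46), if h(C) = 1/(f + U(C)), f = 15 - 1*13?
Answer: 23/3 ≈ 7.6667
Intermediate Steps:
U(F) = -8 (U(F) = -4 - 4 = -8)
f = 2 (f = 15 - 13 = 2)
h(C) = -⅙ (h(C) = 1/(2 - 8) = 1/(-6) = -⅙)
h(-23)*(-46) = -⅙*(-46) = 23/3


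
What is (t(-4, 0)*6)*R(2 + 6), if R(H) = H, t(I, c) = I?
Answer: -192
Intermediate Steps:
(t(-4, 0)*6)*R(2 + 6) = (-4*6)*(2 + 6) = -24*8 = -192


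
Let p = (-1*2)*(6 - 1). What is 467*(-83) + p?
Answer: -38771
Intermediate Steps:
p = -10 (p = -2*5 = -10)
467*(-83) + p = 467*(-83) - 10 = -38761 - 10 = -38771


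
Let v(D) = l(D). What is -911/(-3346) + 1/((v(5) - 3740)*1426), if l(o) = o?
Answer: 1213020716/4455291015 ≈ 0.27227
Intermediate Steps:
v(D) = D
-911/(-3346) + 1/((v(5) - 3740)*1426) = -911/(-3346) + 1/((5 - 3740)*1426) = -911*(-1/3346) + (1/1426)/(-3735) = 911/3346 - 1/3735*1/1426 = 911/3346 - 1/5326110 = 1213020716/4455291015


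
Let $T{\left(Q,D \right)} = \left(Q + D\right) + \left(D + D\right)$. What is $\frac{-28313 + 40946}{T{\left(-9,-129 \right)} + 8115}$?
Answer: $\frac{4211}{2573} \approx 1.6366$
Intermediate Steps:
$T{\left(Q,D \right)} = Q + 3 D$ ($T{\left(Q,D \right)} = \left(D + Q\right) + 2 D = Q + 3 D$)
$\frac{-28313 + 40946}{T{\left(-9,-129 \right)} + 8115} = \frac{-28313 + 40946}{\left(-9 + 3 \left(-129\right)\right) + 8115} = \frac{12633}{\left(-9 - 387\right) + 8115} = \frac{12633}{-396 + 8115} = \frac{12633}{7719} = 12633 \cdot \frac{1}{7719} = \frac{4211}{2573}$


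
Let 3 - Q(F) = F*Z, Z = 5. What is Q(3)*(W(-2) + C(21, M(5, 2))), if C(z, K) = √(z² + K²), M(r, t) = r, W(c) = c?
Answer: 24 - 12*√466 ≈ -235.04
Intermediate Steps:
Q(F) = 3 - 5*F (Q(F) = 3 - F*5 = 3 - 5*F)
C(z, K) = √(K² + z²)
Q(3)*(W(-2) + C(21, M(5, 2))) = (3 - 5*3)*(-2 + √(5² + 21²)) = (3 - 15)*(-2 + √(25 + 441)) = -12*(-2 + √466) = 24 - 12*√466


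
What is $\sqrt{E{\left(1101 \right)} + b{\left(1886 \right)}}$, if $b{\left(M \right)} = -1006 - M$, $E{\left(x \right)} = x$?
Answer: $3 i \sqrt{199} \approx 42.32 i$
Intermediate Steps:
$\sqrt{E{\left(1101 \right)} + b{\left(1886 \right)}} = \sqrt{1101 - 2892} = \sqrt{-1791} = 3 i \sqrt{199}$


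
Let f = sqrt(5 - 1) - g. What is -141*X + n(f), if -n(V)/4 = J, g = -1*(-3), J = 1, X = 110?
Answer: -15514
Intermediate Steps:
g = 3
f = -1 (f = sqrt(5 - 1) - 1*3 = sqrt(4) - 3 = 2 - 3 = -1)
n(V) = -4 (n(V) = -4*1 = -4)
-141*X + n(f) = -141*110 - 4 = -15510 - 4 = -15514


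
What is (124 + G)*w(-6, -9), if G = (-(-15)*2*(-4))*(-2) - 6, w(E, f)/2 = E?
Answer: -4296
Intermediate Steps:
w(E, f) = 2*E
G = 234 (G = (-3*(-10)*(-4))*(-2) - 6 = (30*(-4))*(-2) - 6 = -120*(-2) - 6 = 240 - 6 = 234)
(124 + G)*w(-6, -9) = (124 + 234)*(2*(-6)) = 358*(-12) = -4296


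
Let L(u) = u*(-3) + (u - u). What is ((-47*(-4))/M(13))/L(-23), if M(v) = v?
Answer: 188/897 ≈ 0.20959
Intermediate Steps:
L(u) = -3*u (L(u) = -3*u + 0 = -3*u)
((-47*(-4))/M(13))/L(-23) = (-47*(-4)/13)/((-3*(-23))) = (188*(1/13))/69 = (188/13)*(1/69) = 188/897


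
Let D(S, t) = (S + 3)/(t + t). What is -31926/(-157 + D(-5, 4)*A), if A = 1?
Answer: 7512/37 ≈ 203.03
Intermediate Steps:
D(S, t) = (3 + S)/(2*t) (D(S, t) = (3 + S)/((2*t)) = (3 + S)*(1/(2*t)) = (3 + S)/(2*t))
-31926/(-157 + D(-5, 4)*A) = -31926/(-157 + ((½)*(3 - 5)/4)*1) = -31926/(-157 + ((½)*(¼)*(-2))*1) = -31926/(-157 - ¼*1) = -31926/(-157 - ¼) = -31926/(-629/4) = -31926*(-4/629) = 7512/37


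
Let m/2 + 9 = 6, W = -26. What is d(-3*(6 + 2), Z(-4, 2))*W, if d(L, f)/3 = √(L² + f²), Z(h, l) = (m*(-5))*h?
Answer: -1872*√26 ≈ -9545.4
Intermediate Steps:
m = -6 (m = -18 + 2*6 = -18 + 12 = -6)
Z(h, l) = 30*h (Z(h, l) = (-6*(-5))*h = 30*h)
d(L, f) = 3*√(L² + f²)
d(-3*(6 + 2), Z(-4, 2))*W = (3*√((-3*(6 + 2))² + (30*(-4))²))*(-26) = (3*√((-3*8)² + (-120)²))*(-26) = (3*√((-24)² + 14400))*(-26) = (3*√(576 + 14400))*(-26) = (3*√14976)*(-26) = (3*(24*√26))*(-26) = (72*√26)*(-26) = -1872*√26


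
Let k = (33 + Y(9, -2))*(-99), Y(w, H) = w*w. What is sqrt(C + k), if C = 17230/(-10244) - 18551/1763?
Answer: 3*I*sqrt(102364811146888602)/9030086 ≈ 106.29*I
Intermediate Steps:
Y(w, H) = w**2
C = -110206467/9030086 (C = 17230*(-1/10244) - 18551*1/1763 = -8615/5122 - 18551/1763 = -110206467/9030086 ≈ -12.204)
k = -11286 (k = (33 + 9**2)*(-99) = (33 + 81)*(-99) = 114*(-99) = -11286)
sqrt(C + k) = sqrt(-110206467/9030086 - 11286) = sqrt(-102023757063/9030086) = 3*I*sqrt(102364811146888602)/9030086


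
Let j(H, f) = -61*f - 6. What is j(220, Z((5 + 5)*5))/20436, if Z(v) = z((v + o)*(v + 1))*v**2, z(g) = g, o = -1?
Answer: -63516251/3406 ≈ -18648.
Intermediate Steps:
Z(v) = v**2*(1 + v)*(-1 + v) (Z(v) = ((v - 1)*(v + 1))*v**2 = ((-1 + v)*(1 + v))*v**2 = ((1 + v)*(-1 + v))*v**2 = v**2*(1 + v)*(-1 + v))
j(H, f) = -6 - 61*f
j(220, Z((5 + 5)*5))/20436 = (-6 - 61*(((5 + 5)*5)**4 - ((5 + 5)*5)**2))/20436 = (-6 - 61*((10*5)**4 - (10*5)**2))*(1/20436) = (-6 - 61*(50**4 - 1*50**2))*(1/20436) = (-6 - 61*(6250000 - 1*2500))*(1/20436) = (-6 - 61*(6250000 - 2500))*(1/20436) = (-6 - 61*6247500)*(1/20436) = (-6 - 381097500)*(1/20436) = -381097506*1/20436 = -63516251/3406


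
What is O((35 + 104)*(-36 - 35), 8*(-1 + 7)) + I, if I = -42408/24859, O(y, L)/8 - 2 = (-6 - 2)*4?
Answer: -6008568/24859 ≈ -241.71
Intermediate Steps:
O(y, L) = -240 (O(y, L) = 16 + 8*((-6 - 2)*4) = 16 + 8*(-8*4) = 16 + 8*(-32) = 16 - 256 = -240)
I = -42408/24859 (I = -42408*1/24859 = -42408/24859 ≈ -1.7059)
O((35 + 104)*(-36 - 35), 8*(-1 + 7)) + I = -240 - 42408/24859 = -6008568/24859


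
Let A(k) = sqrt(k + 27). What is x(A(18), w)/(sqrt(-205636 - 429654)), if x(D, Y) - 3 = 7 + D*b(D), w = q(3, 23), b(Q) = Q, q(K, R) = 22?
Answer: -11*I*sqrt(635290)/127058 ≈ -0.069004*I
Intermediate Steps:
A(k) = sqrt(27 + k)
w = 22
x(D, Y) = 10 + D**2 (x(D, Y) = 3 + (7 + D*D) = 3 + (7 + D**2) = 10 + D**2)
x(A(18), w)/(sqrt(-205636 - 429654)) = (10 + (sqrt(27 + 18))**2)/(sqrt(-205636 - 429654)) = (10 + (sqrt(45))**2)/(sqrt(-635290)) = (10 + (3*sqrt(5))**2)/((I*sqrt(635290))) = (10 + 45)*(-I*sqrt(635290)/635290) = 55*(-I*sqrt(635290)/635290) = -11*I*sqrt(635290)/127058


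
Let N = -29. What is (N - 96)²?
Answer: 15625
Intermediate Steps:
(N - 96)² = (-29 - 96)² = (-125)² = 15625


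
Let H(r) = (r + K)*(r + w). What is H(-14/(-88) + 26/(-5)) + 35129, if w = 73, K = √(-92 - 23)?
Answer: 1683662941/48400 + 14951*I*√115/220 ≈ 34786.0 + 728.78*I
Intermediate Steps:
K = I*√115 (K = √(-115) = I*√115 ≈ 10.724*I)
H(r) = (73 + r)*(r + I*√115) (H(r) = (r + I*√115)*(r + 73) = (r + I*√115)*(73 + r) = (73 + r)*(r + I*√115))
H(-14/(-88) + 26/(-5)) + 35129 = ((-14/(-88) + 26/(-5))² + 73*(-14/(-88) + 26/(-5)) + 73*I*√115 + I*(-14/(-88) + 26/(-5))*√115) + 35129 = ((-14*(-1/88) + 26*(-⅕))² + 73*(-14*(-1/88) + 26*(-⅕)) + 73*I*√115 + I*(-14*(-1/88) + 26*(-⅕))*√115) + 35129 = ((7/44 - 26/5)² + 73*(7/44 - 26/5) + 73*I*√115 + I*(7/44 - 26/5)*√115) + 35129 = ((-1109/220)² + 73*(-1109/220) + 73*I*√115 + I*(-1109/220)*√115) + 35129 = (1229881/48400 - 80957/220 + 73*I*√115 - 1109*I*√115/220) + 35129 = (-16580659/48400 + 14951*I*√115/220) + 35129 = 1683662941/48400 + 14951*I*√115/220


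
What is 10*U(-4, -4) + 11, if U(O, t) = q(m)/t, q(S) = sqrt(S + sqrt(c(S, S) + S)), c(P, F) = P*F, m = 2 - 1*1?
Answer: 11 - 5*sqrt(1 + sqrt(2))/2 ≈ 7.1156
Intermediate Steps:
m = 1 (m = 2 - 1 = 1)
c(P, F) = F*P
q(S) = sqrt(S + sqrt(S + S**2)) (q(S) = sqrt(S + sqrt(S*S + S)) = sqrt(S + sqrt(S**2 + S)) = sqrt(S + sqrt(S + S**2)))
U(O, t) = sqrt(1 + sqrt(2))/t (U(O, t) = sqrt(1 + sqrt(1*(1 + 1)))/t = sqrt(1 + sqrt(1*2))/t = sqrt(1 + sqrt(2))/t)
10*U(-4, -4) + 11 = 10*(sqrt(1 + sqrt(2))/(-4)) + 11 = 10*(-sqrt(1 + sqrt(2))/4) + 11 = -5*sqrt(1 + sqrt(2))/2 + 11 = 11 - 5*sqrt(1 + sqrt(2))/2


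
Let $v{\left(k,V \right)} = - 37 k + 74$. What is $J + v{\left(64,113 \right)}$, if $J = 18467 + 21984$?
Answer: $38157$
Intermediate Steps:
$J = 40451$
$v{\left(k,V \right)} = 74 - 37 k$
$J + v{\left(64,113 \right)} = 40451 + \left(74 - 2368\right) = 40451 - 2294 = 38157$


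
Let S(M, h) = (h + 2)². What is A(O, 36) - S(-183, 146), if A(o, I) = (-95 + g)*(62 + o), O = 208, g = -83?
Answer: -69964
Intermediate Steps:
A(o, I) = -11036 - 178*o (A(o, I) = (-95 - 83)*(62 + o) = -178*(62 + o) = -11036 - 178*o)
S(M, h) = (2 + h)²
A(O, 36) - S(-183, 146) = (-11036 - 178*208) - (2 + 146)² = (-11036 - 37024) - 1*148² = -48060 - 1*21904 = -48060 - 21904 = -69964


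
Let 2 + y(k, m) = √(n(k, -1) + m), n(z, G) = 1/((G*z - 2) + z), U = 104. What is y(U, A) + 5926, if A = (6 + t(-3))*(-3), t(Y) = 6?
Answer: 5924 + I*√146/2 ≈ 5924.0 + 6.0415*I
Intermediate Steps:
A = -36 (A = (6 + 6)*(-3) = 12*(-3) = -36)
n(z, G) = 1/(-2 + z + G*z) (n(z, G) = 1/((-2 + G*z) + z) = 1/(-2 + z + G*z))
y(k, m) = -2 + √(-½ + m) (y(k, m) = -2 + √(1/(-2 + k - k) + m) = -2 + √(1/(-2) + m) = -2 + √(-½ + m))
y(U, A) + 5926 = (-2 + √(-2 + 4*(-36))/2) + 5926 = (-2 + √(-2 - 144)/2) + 5926 = (-2 + √(-146)/2) + 5926 = (-2 + (I*√146)/2) + 5926 = (-2 + I*√146/2) + 5926 = 5924 + I*√146/2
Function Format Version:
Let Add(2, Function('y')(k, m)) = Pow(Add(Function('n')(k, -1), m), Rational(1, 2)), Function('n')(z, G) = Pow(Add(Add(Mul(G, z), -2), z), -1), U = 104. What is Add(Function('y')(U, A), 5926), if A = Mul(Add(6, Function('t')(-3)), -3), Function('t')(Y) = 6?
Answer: Add(5924, Mul(Rational(1, 2), I, Pow(146, Rational(1, 2)))) ≈ Add(5924.0, Mul(6.0415, I))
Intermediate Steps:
A = -36 (A = Mul(Add(6, 6), -3) = Mul(12, -3) = -36)
Function('n')(z, G) = Pow(Add(-2, z, Mul(G, z)), -1) (Function('n')(z, G) = Pow(Add(Add(-2, Mul(G, z)), z), -1) = Pow(Add(-2, z, Mul(G, z)), -1))
Function('y')(k, m) = Add(-2, Pow(Add(Rational(-1, 2), m), Rational(1, 2))) (Function('y')(k, m) = Add(-2, Pow(Add(Pow(Add(-2, k, Mul(-1, k)), -1), m), Rational(1, 2))) = Add(-2, Pow(Add(Pow(-2, -1), m), Rational(1, 2))) = Add(-2, Pow(Add(Rational(-1, 2), m), Rational(1, 2))))
Add(Function('y')(U, A), 5926) = Add(Add(-2, Mul(Rational(1, 2), Pow(Add(-2, Mul(4, -36)), Rational(1, 2)))), 5926) = Add(Add(-2, Mul(Rational(1, 2), Pow(Add(-2, -144), Rational(1, 2)))), 5926) = Add(Add(-2, Mul(Rational(1, 2), Pow(-146, Rational(1, 2)))), 5926) = Add(Add(-2, Mul(Rational(1, 2), Mul(I, Pow(146, Rational(1, 2))))), 5926) = Add(Add(-2, Mul(Rational(1, 2), I, Pow(146, Rational(1, 2)))), 5926) = Add(5924, Mul(Rational(1, 2), I, Pow(146, Rational(1, 2))))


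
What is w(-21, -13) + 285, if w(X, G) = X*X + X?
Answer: 705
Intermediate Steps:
w(X, G) = X + X² (w(X, G) = X² + X = X + X²)
w(-21, -13) + 285 = -21*(1 - 21) + 285 = -21*(-20) + 285 = 420 + 285 = 705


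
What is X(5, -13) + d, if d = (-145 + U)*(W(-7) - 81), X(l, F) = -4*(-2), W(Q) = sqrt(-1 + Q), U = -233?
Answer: 30626 - 756*I*sqrt(2) ≈ 30626.0 - 1069.1*I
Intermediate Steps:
X(l, F) = 8
d = 30618 - 756*I*sqrt(2) (d = (-145 - 233)*(sqrt(-1 - 7) - 81) = -378*(sqrt(-8) - 81) = -378*(2*I*sqrt(2) - 81) = -378*(-81 + 2*I*sqrt(2)) = 30618 - 756*I*sqrt(2) ≈ 30618.0 - 1069.1*I)
X(5, -13) + d = 8 + (30618 - 756*I*sqrt(2)) = 30626 - 756*I*sqrt(2)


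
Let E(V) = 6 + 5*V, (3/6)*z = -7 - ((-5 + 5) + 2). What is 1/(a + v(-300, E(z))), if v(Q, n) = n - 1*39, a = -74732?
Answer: -1/74855 ≈ -1.3359e-5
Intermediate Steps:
z = -18 (z = 2*(-7 - ((-5 + 5) + 2)) = 2*(-7 - (0 + 2)) = 2*(-7 - 1*2) = 2*(-7 - 2) = 2*(-9) = -18)
v(Q, n) = -39 + n (v(Q, n) = n - 39 = -39 + n)
1/(a + v(-300, E(z))) = 1/(-74732 + (-39 + (6 + 5*(-18)))) = 1/(-74732 + (-39 + (6 - 90))) = 1/(-74732 + (-39 - 84)) = 1/(-74732 - 123) = 1/(-74855) = -1/74855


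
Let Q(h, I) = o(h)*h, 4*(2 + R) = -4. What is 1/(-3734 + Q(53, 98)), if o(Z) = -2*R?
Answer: -1/3416 ≈ -0.00029274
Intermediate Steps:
R = -3 (R = -2 + (¼)*(-4) = -2 - 1 = -3)
o(Z) = 6 (o(Z) = -2*(-3) = 6)
Q(h, I) = 6*h
1/(-3734 + Q(53, 98)) = 1/(-3734 + 6*53) = 1/(-3734 + 318) = 1/(-3416) = -1/3416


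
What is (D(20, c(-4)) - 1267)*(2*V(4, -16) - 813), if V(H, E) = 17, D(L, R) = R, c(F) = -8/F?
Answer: 985435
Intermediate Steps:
(D(20, c(-4)) - 1267)*(2*V(4, -16) - 813) = (-8/(-4) - 1267)*(2*17 - 813) = (-8*(-1/4) - 1267)*(34 - 813) = (2 - 1267)*(-779) = -1265*(-779) = 985435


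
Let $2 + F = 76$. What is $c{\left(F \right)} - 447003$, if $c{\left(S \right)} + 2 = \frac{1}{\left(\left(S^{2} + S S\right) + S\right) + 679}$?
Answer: $- \frac{5232193524}{11705} \approx -4.4701 \cdot 10^{5}$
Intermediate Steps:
$F = 74$ ($F = -2 + 76 = 74$)
$c{\left(S \right)} = -2 + \frac{1}{679 + S + 2 S^{2}}$ ($c{\left(S \right)} = -2 + \frac{1}{\left(\left(S^{2} + S S\right) + S\right) + 679} = -2 + \frac{1}{\left(\left(S^{2} + S^{2}\right) + S\right) + 679} = -2 + \frac{1}{\left(2 S^{2} + S\right) + 679} = -2 + \frac{1}{\left(S + 2 S^{2}\right) + 679} = -2 + \frac{1}{679 + S + 2 S^{2}}$)
$c{\left(F \right)} - 447003 = \frac{-1357 - 4 \cdot 74^{2} - 148}{679 + 74 + 2 \cdot 74^{2}} - 447003 = \frac{-1357 - 21904 - 148}{679 + 74 + 2 \cdot 5476} - 447003 = \frac{-1357 - 21904 - 148}{679 + 74 + 10952} - 447003 = \frac{1}{11705} \left(-23409\right) - 447003 = - \frac{23409}{11705} - 447003 = - \frac{5232193524}{11705}$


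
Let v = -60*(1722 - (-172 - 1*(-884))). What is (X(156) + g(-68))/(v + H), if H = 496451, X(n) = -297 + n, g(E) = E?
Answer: -209/435851 ≈ -0.00047952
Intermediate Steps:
v = -60600 (v = -60*(1722 - (-172 + 884)) = -60*(1722 - 1*712) = -60*(1722 - 712) = -60*1010 = -60600)
(X(156) + g(-68))/(v + H) = ((-297 + 156) - 68)/(-60600 + 496451) = (-141 - 68)/435851 = -209*1/435851 = -209/435851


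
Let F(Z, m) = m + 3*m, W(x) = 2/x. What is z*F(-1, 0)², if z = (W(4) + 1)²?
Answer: 0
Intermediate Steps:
F(Z, m) = 4*m
z = 9/4 (z = (2/4 + 1)² = (2*(¼) + 1)² = (½ + 1)² = (3/2)² = 9/4 ≈ 2.2500)
z*F(-1, 0)² = 9*(4*0)²/4 = (9/4)*0² = (9/4)*0 = 0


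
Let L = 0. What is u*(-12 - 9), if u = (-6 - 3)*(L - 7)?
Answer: -1323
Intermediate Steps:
u = 63 (u = (-6 - 3)*(0 - 7) = -9*(-7) = 63)
u*(-12 - 9) = 63*(-12 - 9) = 63*(-21) = -1323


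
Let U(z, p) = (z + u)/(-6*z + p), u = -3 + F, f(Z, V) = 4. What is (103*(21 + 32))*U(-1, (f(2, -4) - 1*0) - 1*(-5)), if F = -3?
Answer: -38213/15 ≈ -2547.5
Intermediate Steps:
u = -6 (u = -3 - 3 = -6)
U(z, p) = (-6 + z)/(p - 6*z) (U(z, p) = (z - 6)/(-6*z + p) = (-6 + z)/(p - 6*z))
(103*(21 + 32))*U(-1, (f(2, -4) - 1*0) - 1*(-5)) = (103*(21 + 32))*((-6 - 1)/(((4 - 1*0) - 1*(-5)) - 6*(-1))) = (103*53)*(-7/(((4 + 0) + 5) + 6)) = 5459*(-7/((4 + 5) + 6)) = 5459*(-7/(9 + 6)) = 5459*(-7/15) = -38213/15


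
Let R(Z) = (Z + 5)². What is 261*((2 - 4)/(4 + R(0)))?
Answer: -18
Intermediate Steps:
R(Z) = (5 + Z)²
261*((2 - 4)/(4 + R(0))) = 261*((2 - 4)/(4 + (5 + 0)²)) = 261*(-2/(4 + 5²)) = 261*(-2/(4 + 25)) = 261*(-2/29) = -18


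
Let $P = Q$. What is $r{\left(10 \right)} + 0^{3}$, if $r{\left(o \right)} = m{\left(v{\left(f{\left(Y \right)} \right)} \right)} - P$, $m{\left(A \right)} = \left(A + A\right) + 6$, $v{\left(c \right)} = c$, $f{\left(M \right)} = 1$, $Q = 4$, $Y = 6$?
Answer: $4$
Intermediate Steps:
$m{\left(A \right)} = 6 + 2 A$ ($m{\left(A \right)} = 2 A + 6 = 6 + 2 A$)
$P = 4$
$r{\left(o \right)} = 4$ ($r{\left(o \right)} = \left(6 + 2 \cdot 1\right) - 4 = \left(6 + 2\right) - 4 = 8 - 4 = 4$)
$r{\left(10 \right)} + 0^{3} = 4 + 0^{3} = 4 + 0 = 4$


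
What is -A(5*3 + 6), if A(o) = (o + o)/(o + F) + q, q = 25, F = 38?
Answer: -1517/59 ≈ -25.712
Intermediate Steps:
A(o) = 25 + 2*o/(38 + o) (A(o) = (o + o)/(o + 38) + 25 = (2*o)/(38 + o) + 25 = 2*o/(38 + o) + 25 = 25 + 2*o/(38 + o))
-A(5*3 + 6) = -(950 + 27*(5*3 + 6))/(38 + (5*3 + 6)) = -(950 + 27*(15 + 6))/(38 + (15 + 6)) = -(950 + 27*21)/(38 + 21) = -(950 + 567)/59 = -1517/59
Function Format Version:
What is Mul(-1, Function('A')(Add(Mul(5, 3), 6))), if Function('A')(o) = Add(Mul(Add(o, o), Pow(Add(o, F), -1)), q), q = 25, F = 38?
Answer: Rational(-1517, 59) ≈ -25.712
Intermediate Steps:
Function('A')(o) = Add(25, Mul(2, o, Pow(Add(38, o), -1))) (Function('A')(o) = Add(Mul(Add(o, o), Pow(Add(o, 38), -1)), 25) = Add(Mul(Mul(2, o), Pow(Add(38, o), -1)), 25) = Add(Mul(2, o, Pow(Add(38, o), -1)), 25) = Add(25, Mul(2, o, Pow(Add(38, o), -1))))
Mul(-1, Function('A')(Add(Mul(5, 3), 6))) = Mul(-1, Mul(Pow(Add(38, Add(Mul(5, 3), 6)), -1), Add(950, Mul(27, Add(Mul(5, 3), 6))))) = Mul(-1, Mul(Pow(Add(38, Add(15, 6)), -1), Add(950, Mul(27, Add(15, 6))))) = Mul(-1, Mul(Pow(Add(38, 21), -1), Add(950, Mul(27, 21)))) = Mul(-1, Mul(Pow(59, -1), Add(950, 567))) = Mul(-1, Mul(Rational(1, 59), 1517)) = Mul(-1, Rational(1517, 59)) = Rational(-1517, 59)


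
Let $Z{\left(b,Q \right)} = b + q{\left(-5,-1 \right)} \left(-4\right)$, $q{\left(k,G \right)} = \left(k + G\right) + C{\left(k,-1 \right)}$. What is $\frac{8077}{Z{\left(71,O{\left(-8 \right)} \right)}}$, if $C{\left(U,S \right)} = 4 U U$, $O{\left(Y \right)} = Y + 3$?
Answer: $- \frac{8077}{305} \approx -26.482$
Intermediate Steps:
$O{\left(Y \right)} = 3 + Y$
$C{\left(U,S \right)} = 4 U^{2}$
$q{\left(k,G \right)} = G + k + 4 k^{2}$ ($q{\left(k,G \right)} = \left(k + G\right) + 4 k^{2} = \left(G + k\right) + 4 k^{2} = G + k + 4 k^{2}$)
$Z{\left(b,Q \right)} = -376 + b$ ($Z{\left(b,Q \right)} = b + \left(-1 - 5 + 4 \left(-5\right)^{2}\right) \left(-4\right) = b + \left(-1 - 5 + 4 \cdot 25\right) \left(-4\right) = b + \left(-1 - 5 + 100\right) \left(-4\right) = b + 94 \left(-4\right) = b - 376 = -376 + b$)
$\frac{8077}{Z{\left(71,O{\left(-8 \right)} \right)}} = \frac{8077}{-376 + 71} = \frac{8077}{-305} = 8077 \left(- \frac{1}{305}\right) = - \frac{8077}{305}$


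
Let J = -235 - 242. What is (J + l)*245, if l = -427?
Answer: -221480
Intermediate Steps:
J = -477
(J + l)*245 = (-477 - 427)*245 = -904*245 = -221480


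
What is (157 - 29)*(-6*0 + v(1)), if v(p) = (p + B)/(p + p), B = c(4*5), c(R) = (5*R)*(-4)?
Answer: -25536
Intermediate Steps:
c(R) = -20*R
B = -400 (B = -80*5 = -20*20 = -400)
v(p) = (-400 + p)/(2*p) (v(p) = (p - 400)/(p + p) = (-400 + p)/((2*p)) = (-400 + p)*(1/(2*p)) = (-400 + p)/(2*p))
(157 - 29)*(-6*0 + v(1)) = (157 - 29)*(-6*0 + (½)*(-400 + 1)/1) = 128*(0 + (½)*1*(-399)) = 128*(0 - 399/2) = 128*(-399/2) = -25536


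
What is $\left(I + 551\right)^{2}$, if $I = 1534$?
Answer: $4347225$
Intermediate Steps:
$\left(I + 551\right)^{2} = \left(1534 + 551\right)^{2} = 2085^{2} = 4347225$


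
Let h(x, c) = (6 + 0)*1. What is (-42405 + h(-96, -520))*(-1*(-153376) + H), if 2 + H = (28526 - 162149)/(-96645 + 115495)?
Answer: -122574079178523/18850 ≈ -6.5026e+9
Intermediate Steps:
h(x, c) = 6 (h(x, c) = 6*1 = 6)
H = -171323/18850 (H = -2 + (28526 - 162149)/(-96645 + 115495) = -2 - 133623/18850 = -171323/18850 ≈ -9.0887)
(-42405 + h(-96, -520))*(-1*(-153376) + H) = (-42405 + 6)*(-1*(-153376) - 171323/18850) = -42399*(153376 - 171323/18850) = -42399*2890966277/18850 = -122574079178523/18850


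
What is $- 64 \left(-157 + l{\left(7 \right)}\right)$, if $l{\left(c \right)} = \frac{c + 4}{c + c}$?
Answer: $\frac{69984}{7} \approx 9997.7$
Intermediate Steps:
$l{\left(c \right)} = \frac{4 + c}{2 c}$
$- 64 \left(-157 + l{\left(7 \right)}\right) = - 64 \left(-157 + \frac{4 + 7}{2 \cdot 7}\right) = - 64 \left(-157 + \frac{1}{2} \cdot \frac{1}{7} \cdot 11\right) = - 64 \left(-157 + \frac{11}{14}\right) = \left(-64\right) \left(- \frac{2187}{14}\right) = \frac{69984}{7}$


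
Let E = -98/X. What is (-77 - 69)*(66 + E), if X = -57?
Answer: -563560/57 ≈ -9887.0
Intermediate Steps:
E = 98/57 (E = -98/(-57) = -98*(-1/57) = 98/57 ≈ 1.7193)
(-77 - 69)*(66 + E) = (-77 - 69)*(66 + 98/57) = -146*3860/57 = -563560/57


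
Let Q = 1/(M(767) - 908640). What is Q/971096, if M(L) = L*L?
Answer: -1/311091574696 ≈ -3.2145e-12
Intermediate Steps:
M(L) = L²
Q = -1/320351 (Q = 1/(767² - 908640) = 1/(588289 - 908640) = 1/(-320351) = -1/320351 ≈ -3.1216e-6)
Q/971096 = -1/320351/971096 = -1/320351*1/971096 = -1/311091574696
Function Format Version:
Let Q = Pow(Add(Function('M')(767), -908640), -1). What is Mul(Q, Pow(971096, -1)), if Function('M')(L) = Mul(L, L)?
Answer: Rational(-1, 311091574696) ≈ -3.2145e-12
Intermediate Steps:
Function('M')(L) = Pow(L, 2)
Q = Rational(-1, 320351) (Q = Pow(Add(Pow(767, 2), -908640), -1) = Pow(Add(588289, -908640), -1) = Pow(-320351, -1) = Rational(-1, 320351) ≈ -3.1216e-6)
Mul(Q, Pow(971096, -1)) = Mul(Rational(-1, 320351), Pow(971096, -1)) = Mul(Rational(-1, 320351), Rational(1, 971096)) = Rational(-1, 311091574696)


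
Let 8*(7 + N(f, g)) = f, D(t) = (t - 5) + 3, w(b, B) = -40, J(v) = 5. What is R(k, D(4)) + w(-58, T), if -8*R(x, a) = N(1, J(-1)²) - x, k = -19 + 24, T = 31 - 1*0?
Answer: -2465/64 ≈ -38.516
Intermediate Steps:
T = 31 (T = 31 + 0 = 31)
k = 5
D(t) = -2 + t (D(t) = (-5 + t) + 3 = -2 + t)
N(f, g) = -7 + f/8
R(x, a) = 55/64 + x/8 (R(x, a) = -((-7 + (⅛)*1) - x)/8 = -((-7 + ⅛) - x)/8 = -(-55/8 - x)/8 = 55/64 + x/8)
R(k, D(4)) + w(-58, T) = (55/64 + (⅛)*5) - 40 = (55/64 + 5/8) - 40 = 95/64 - 40 = -2465/64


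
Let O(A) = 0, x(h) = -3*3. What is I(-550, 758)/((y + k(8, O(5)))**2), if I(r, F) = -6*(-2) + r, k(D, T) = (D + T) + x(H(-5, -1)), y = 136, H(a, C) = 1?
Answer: -538/18225 ≈ -0.029520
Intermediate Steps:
x(h) = -9
k(D, T) = -9 + D + T (k(D, T) = (D + T) - 9 = -9 + D + T)
I(r, F) = 12 + r
I(-550, 758)/((y + k(8, O(5)))**2) = (12 - 550)/((136 + (-9 + 8 + 0))**2) = -538/(136 - 1)**2 = -538/(135**2) = -538/18225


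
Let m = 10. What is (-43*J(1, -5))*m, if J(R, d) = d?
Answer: 2150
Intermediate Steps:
(-43*J(1, -5))*m = -43*(-5)*10 = 215*10 = 2150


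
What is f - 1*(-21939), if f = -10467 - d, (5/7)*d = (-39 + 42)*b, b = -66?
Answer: 58746/5 ≈ 11749.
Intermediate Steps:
d = -1386/5 (d = 7*((-39 + 42)*(-66))/5 = 7*(3*(-66))/5 = (7/5)*(-198) = -1386/5 ≈ -277.20)
f = -50949/5 (f = -10467 - 1*(-1386/5) = -10467 + 1386/5 = -50949/5 ≈ -10190.)
f - 1*(-21939) = -50949/5 - 1*(-21939) = -50949/5 + 21939 = 58746/5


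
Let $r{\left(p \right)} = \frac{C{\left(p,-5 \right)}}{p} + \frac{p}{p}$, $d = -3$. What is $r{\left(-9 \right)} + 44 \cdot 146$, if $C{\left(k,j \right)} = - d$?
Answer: $\frac{19274}{3} \approx 6424.7$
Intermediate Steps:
$C{\left(k,j \right)} = 3$ ($C{\left(k,j \right)} = \left(-1\right) \left(-3\right) = 3$)
$r{\left(p \right)} = 1 + \frac{3}{p}$ ($r{\left(p \right)} = \frac{3}{p} + \frac{p}{p} = \frac{3}{p} + 1 = 1 + \frac{3}{p}$)
$r{\left(-9 \right)} + 44 \cdot 146 = \frac{3 - 9}{-9} + 44 \cdot 146 = \left(- \frac{1}{9}\right) \left(-6\right) + 6424 = \frac{2}{3} + 6424 = \frac{19274}{3}$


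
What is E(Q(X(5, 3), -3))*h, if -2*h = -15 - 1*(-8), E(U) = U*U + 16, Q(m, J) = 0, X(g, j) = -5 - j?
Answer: 56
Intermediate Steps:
E(U) = 16 + U² (E(U) = U² + 16 = 16 + U²)
h = 7/2 (h = -(-15 - 1*(-8))/2 = -(-15 + 8)/2 = -½*(-7) = 7/2 ≈ 3.5000)
E(Q(X(5, 3), -3))*h = (16 + 0²)*(7/2) = (16 + 0)*(7/2) = 16*(7/2) = 56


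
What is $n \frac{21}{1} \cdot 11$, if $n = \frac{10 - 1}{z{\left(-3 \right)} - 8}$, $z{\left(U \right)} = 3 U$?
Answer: $- \frac{2079}{17} \approx -122.29$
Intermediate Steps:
$n = - \frac{9}{17}$ ($n = \frac{10 - 1}{3 \left(-3\right) - 8} = \frac{9}{-9 - 8} = \frac{9}{-17} = 9 \left(- \frac{1}{17}\right) = - \frac{9}{17} \approx -0.52941$)
$n \frac{21}{1} \cdot 11 = - \frac{9 \cdot \frac{21}{1}}{17} \cdot 11 = - \frac{9 \cdot 21 \cdot 1}{17} \cdot 11 = \left(- \frac{9}{17}\right) 21 \cdot 11 = \left(- \frac{189}{17}\right) 11 = - \frac{2079}{17}$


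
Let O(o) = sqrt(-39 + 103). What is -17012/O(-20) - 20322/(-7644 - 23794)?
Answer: -66832585/31438 ≈ -2125.9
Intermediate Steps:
O(o) = 8 (O(o) = sqrt(64) = 8)
-17012/O(-20) - 20322/(-7644 - 23794) = -17012/8 - 20322/(-7644 - 23794) = -17012*1/8 - 20322/(-31438) = -4253/2 - 20322*(-1/31438) = -4253/2 + 10161/15719 = -66832585/31438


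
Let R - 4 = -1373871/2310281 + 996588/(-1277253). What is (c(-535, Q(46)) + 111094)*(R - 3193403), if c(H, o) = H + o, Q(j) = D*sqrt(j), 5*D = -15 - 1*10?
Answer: -115756850556936947682798/327868148677 + 5235071344573347610*sqrt(46)/327868148677 ≈ -3.5295e+11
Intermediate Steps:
D = -5 (D = (-15 - 1*10)/5 = (-15 - 10)/5 = (1/5)*(-25) = -5)
R = 860674908309/327868148677 (R = 4 + (-1373871/2310281 + 996588/(-1277253)) = 4 + (-1373871*1/2310281 + 996588*(-1/1277253)) = 4 + (-1373871/2310281 - 110732/141917) = 4 - 450797686399/327868148677 = 860674908309/327868148677 ≈ 2.6251)
Q(j) = -5*sqrt(j)
(c(-535, Q(46)) + 111094)*(R - 3193403) = ((-535 - 5*sqrt(46)) + 111094)*(860674908309/327868148677 - 3193403) = (110559 - 5*sqrt(46))*(-1047014268914669522/327868148677) = -115756850556936947682798/327868148677 + 5235071344573347610*sqrt(46)/327868148677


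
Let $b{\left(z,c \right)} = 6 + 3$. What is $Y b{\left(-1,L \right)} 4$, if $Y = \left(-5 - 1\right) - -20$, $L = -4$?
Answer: $504$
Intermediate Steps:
$Y = 14$ ($Y = -6 + 20 = 14$)
$b{\left(z,c \right)} = 9$
$Y b{\left(-1,L \right)} 4 = 14 \cdot 9 \cdot 4 = 126 \cdot 4 = 504$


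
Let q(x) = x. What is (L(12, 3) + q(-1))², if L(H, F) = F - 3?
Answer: 1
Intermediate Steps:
L(H, F) = -3 + F
(L(12, 3) + q(-1))² = ((-3 + 3) - 1)² = (0 - 1)² = (-1)² = 1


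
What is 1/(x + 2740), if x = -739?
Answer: 1/2001 ≈ 0.00049975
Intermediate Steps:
1/(x + 2740) = 1/(-739 + 2740) = 1/2001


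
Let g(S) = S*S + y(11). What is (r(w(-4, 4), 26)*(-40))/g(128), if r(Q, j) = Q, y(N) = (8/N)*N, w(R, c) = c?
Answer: -20/2049 ≈ -0.0097609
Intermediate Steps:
y(N) = 8
g(S) = 8 + S² (g(S) = S*S + 8 = S² + 8 = 8 + S²)
(r(w(-4, 4), 26)*(-40))/g(128) = (4*(-40))/(8 + 128²) = -160/(8 + 16384) = -160/16392 = -160*1/16392 = -20/2049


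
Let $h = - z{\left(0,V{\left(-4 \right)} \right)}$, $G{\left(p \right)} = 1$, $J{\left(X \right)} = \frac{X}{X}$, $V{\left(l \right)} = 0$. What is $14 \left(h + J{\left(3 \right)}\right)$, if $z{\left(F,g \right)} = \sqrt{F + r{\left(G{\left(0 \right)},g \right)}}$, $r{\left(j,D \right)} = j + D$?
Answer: $0$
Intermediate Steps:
$J{\left(X \right)} = 1$
$r{\left(j,D \right)} = D + j$
$z{\left(F,g \right)} = \sqrt{1 + F + g}$ ($z{\left(F,g \right)} = \sqrt{F + \left(g + 1\right)} = \sqrt{F + \left(1 + g\right)} = \sqrt{1 + F + g}$)
$h = -1$ ($h = - \sqrt{1 + 0 + 0} = - \sqrt{1} = \left(-1\right) 1 = -1$)
$14 \left(h + J{\left(3 \right)}\right) = 14 \left(-1 + 1\right) = 14 \cdot 0 = 0$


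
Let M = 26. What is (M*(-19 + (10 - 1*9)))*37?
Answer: -17316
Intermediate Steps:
(M*(-19 + (10 - 1*9)))*37 = (26*(-19 + (10 - 1*9)))*37 = (26*(-19 + (10 - 9)))*37 = (26*(-19 + 1))*37 = (26*(-18))*37 = -468*37 = -17316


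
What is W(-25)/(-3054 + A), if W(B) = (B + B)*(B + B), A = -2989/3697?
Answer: -9242500/11293627 ≈ -0.81838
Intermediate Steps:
A = -2989/3697 (A = -2989*1/3697 = -2989/3697 ≈ -0.80849)
W(B) = 4*B**2 (W(B) = (2*B)*(2*B) = 4*B**2)
W(-25)/(-3054 + A) = (4*(-25)**2)/(-3054 - 2989/3697) = (4*625)/(-11293627/3697) = 2500*(-3697/11293627) = -9242500/11293627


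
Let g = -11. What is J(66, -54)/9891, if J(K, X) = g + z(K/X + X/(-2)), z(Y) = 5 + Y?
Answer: 178/89019 ≈ 0.0019996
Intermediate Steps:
J(K, X) = -6 - X/2 + K/X (J(K, X) = -11 + (5 + (K/X + X/(-2))) = -11 + (5 + (K/X + X*(-½))) = -11 + (5 + (K/X - X/2)) = -11 + (5 + (-X/2 + K/X)) = -11 + (5 - X/2 + K/X) = -6 - X/2 + K/X)
J(66, -54)/9891 = (-6 - ½*(-54) + 66/(-54))/9891 = (-6 + 27 + 66*(-1/54))*(1/9891) = (-6 + 27 - 11/9)*(1/9891) = (178/9)*(1/9891) = 178/89019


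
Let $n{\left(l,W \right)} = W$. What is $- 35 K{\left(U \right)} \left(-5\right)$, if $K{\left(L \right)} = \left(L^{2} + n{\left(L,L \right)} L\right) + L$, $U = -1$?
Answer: $175$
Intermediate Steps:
$K{\left(L \right)} = L + 2 L^{2}$ ($K{\left(L \right)} = \left(L^{2} + L L\right) + L = \left(L^{2} + L^{2}\right) + L = 2 L^{2} + L = L + 2 L^{2}$)
$- 35 K{\left(U \right)} \left(-5\right) = - 35 \left(- (1 + 2 \left(-1\right))\right) \left(-5\right) = - 35 \left(- (1 - 2)\right) \left(-5\right) = - 35 \left(\left(-1\right) \left(-1\right)\right) \left(-5\right) = \left(-35\right) 1 \left(-5\right) = \left(-35\right) \left(-5\right) = 175$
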